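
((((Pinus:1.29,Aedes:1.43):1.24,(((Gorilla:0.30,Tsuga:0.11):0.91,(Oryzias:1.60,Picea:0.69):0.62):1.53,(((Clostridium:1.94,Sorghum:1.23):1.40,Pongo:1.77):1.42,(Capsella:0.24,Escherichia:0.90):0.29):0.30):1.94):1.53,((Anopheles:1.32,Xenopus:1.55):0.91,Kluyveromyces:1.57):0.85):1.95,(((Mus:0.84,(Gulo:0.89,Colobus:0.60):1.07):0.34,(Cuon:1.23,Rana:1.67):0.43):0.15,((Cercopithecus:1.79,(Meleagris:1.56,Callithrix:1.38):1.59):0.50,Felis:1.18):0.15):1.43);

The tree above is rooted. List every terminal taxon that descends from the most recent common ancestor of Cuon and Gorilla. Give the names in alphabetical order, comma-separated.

Tracing Cuon: it sits inside (Cuon,Rana).
Tracing Gorilla: it sits inside (Gorilla,Tsuga).
The smallest clade enclosing both is the whole tree (their MRCA is the root), so the answer is all 23 tips in alphabetical order.

Aedes, Anopheles, Callithrix, Capsella, Cercopithecus, Clostridium, Colobus, Cuon, Escherichia, Felis, Gorilla, Gulo, Kluyveromyces, Meleagris, Mus, Oryzias, Picea, Pinus, Pongo, Rana, Sorghum, Tsuga, Xenopus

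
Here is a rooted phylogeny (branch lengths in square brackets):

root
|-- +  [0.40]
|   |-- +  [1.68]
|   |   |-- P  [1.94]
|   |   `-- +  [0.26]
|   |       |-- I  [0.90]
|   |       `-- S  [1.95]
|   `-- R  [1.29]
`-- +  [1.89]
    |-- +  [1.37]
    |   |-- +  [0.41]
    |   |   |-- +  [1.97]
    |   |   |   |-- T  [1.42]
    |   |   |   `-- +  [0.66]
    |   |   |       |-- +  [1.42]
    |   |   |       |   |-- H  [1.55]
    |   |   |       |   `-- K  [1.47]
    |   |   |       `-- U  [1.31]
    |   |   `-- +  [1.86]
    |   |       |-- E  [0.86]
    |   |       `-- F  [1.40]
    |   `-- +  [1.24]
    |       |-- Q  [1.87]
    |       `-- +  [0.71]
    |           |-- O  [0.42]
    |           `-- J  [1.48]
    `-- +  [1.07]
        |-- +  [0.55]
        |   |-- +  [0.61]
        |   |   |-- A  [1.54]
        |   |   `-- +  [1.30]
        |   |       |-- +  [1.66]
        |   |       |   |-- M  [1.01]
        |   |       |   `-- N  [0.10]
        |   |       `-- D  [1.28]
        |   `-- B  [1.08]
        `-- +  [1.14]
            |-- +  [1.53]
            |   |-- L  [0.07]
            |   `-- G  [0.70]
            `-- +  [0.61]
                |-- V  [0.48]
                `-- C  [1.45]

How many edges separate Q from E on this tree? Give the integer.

5

The MRCA of Q and E is the node subtending (((T,((H,K),U)),(E,F)),(Q,(O,J))).
From Q up to that node: 2 branches. From E up to the same node: 3 branches. Total: 2 + 3 = 5.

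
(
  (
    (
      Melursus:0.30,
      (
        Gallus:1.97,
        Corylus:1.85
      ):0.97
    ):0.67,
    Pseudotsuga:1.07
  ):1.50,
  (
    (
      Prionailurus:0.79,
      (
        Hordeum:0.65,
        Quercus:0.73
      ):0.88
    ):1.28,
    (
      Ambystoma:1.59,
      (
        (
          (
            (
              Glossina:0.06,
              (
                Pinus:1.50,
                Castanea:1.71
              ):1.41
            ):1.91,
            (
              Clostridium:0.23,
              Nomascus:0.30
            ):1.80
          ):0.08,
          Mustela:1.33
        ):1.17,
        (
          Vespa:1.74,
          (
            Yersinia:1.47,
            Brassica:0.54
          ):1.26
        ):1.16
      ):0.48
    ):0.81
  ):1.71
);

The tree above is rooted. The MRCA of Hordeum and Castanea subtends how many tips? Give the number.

13

The MRCA of Hordeum and Castanea is the node subtending ((Prionailurus,(Hordeum,Quercus)),(Ambystoma,((((Glossina,(Pinus,Castanea)),(Clostridium,Nomascus)),Mustela),(Vespa,(Yersinia,Brassica))))).
That clade contains 13 terminal taxa: Ambystoma, Brassica, Castanea, Clostridium, Glossina, Hordeum, Mustela, Nomascus, Pinus, Prionailurus, Quercus, Vespa, Yersinia.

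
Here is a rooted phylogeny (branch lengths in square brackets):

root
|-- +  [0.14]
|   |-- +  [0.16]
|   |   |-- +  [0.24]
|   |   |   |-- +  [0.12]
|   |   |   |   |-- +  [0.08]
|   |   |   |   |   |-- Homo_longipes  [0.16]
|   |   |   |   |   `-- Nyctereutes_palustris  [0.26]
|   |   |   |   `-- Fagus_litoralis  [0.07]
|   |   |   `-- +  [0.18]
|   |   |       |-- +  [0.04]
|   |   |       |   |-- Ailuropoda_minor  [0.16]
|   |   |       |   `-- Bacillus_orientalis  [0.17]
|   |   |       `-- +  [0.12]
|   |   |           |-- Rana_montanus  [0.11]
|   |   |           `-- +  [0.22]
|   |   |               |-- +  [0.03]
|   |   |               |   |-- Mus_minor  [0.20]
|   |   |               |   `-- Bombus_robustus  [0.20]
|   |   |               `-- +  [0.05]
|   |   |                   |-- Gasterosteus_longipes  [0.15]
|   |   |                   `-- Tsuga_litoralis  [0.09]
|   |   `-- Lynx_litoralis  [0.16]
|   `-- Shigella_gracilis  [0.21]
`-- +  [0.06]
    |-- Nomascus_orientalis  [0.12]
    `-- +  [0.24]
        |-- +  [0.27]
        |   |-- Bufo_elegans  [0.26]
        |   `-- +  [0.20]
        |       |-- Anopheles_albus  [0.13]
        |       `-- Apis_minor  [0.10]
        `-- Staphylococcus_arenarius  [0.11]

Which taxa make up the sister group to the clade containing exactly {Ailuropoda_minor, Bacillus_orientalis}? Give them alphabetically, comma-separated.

Bombus_robustus, Gasterosteus_longipes, Mus_minor, Rana_montanus, Tsuga_litoralis

The clade containing exactly {Ailuropoda_minor, Bacillus_orientalis} attaches to the tree at the node subtending ((Ailuropoda_minor,Bacillus_orientalis),(Rana_montanus,((Mus_minor,Bombus_robustus),(Gasterosteus_longipes,Tsuga_litoralis)))).
The other lineage descending from that same node — the sister group — is (Rana_montanus,((Mus_minor,Bombus_robustus),(Gasterosteus_longipes,Tsuga_litoralis))); its 5 tips in alphabetical order are the answer.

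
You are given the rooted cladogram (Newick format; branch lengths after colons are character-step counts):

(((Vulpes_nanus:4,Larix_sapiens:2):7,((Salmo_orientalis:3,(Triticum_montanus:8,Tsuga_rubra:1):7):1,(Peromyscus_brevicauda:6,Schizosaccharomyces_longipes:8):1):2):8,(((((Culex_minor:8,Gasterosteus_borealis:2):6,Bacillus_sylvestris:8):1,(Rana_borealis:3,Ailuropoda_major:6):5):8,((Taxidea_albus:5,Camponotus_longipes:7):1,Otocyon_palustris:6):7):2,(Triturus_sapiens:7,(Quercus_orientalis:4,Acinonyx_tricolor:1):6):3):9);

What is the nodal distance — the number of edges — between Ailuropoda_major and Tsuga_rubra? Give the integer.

The MRCA of Ailuropoda_major and Tsuga_rubra is the root of the tree.
From Ailuropoda_major up to that node: 5 branches. From Tsuga_rubra up to the same node: 5 branches. Total: 5 + 5 = 10.

10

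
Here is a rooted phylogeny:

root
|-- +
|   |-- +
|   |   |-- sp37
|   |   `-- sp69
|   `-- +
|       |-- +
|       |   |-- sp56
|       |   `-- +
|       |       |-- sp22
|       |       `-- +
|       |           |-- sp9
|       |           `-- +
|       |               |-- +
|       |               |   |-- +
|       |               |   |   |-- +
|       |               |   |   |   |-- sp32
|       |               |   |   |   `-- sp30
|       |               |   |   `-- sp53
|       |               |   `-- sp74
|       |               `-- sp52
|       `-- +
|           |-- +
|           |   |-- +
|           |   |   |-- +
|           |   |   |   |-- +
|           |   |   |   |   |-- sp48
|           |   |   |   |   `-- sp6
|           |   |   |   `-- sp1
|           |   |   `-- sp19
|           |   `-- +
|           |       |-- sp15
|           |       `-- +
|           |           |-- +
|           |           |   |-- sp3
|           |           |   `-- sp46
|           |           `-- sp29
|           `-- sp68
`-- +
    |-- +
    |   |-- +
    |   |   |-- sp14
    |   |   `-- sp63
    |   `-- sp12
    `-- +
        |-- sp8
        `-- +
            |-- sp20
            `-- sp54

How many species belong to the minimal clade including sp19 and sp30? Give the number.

The MRCA of sp19 and sp30 is the node subtending ((sp56,(sp22,(sp9,((((sp32,sp30),sp53),sp74),sp52)))),(((((sp48,sp6),sp1),sp19),(sp15,((sp3,sp46),sp29))),sp68)).
That clade contains 17 terminal taxa: sp1, sp15, sp19, sp22, sp29, sp3, sp30, sp32, sp46, sp48, sp52, sp53, sp56, sp6, sp68, sp74, sp9.

17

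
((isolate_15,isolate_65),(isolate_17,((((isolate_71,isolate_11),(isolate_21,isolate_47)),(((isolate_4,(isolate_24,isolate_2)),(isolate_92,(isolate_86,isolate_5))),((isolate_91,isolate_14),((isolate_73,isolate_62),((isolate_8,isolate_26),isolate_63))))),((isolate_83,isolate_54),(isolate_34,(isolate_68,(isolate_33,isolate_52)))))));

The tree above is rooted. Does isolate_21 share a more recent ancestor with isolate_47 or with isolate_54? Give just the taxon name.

isolate_47

The MRCA of isolate_21 and isolate_47 subtends (isolate_21,isolate_47) (2 taxa).
The MRCA of isolate_21 and isolate_54 subtends ((((isolate_71,isolate_11),(isolate_21,isolate_47)),(((isolate_4,(isolate_24,isolate_2)),(isolate_92,(isolate_86,isolate_5))),((isolate_91,isolate_14),((isolate_73,isolate_62),((isolate_8,isolate_26),isolate_63))))),((isolate_83,isolate_54),(isolate_34,(isolate_68,(isolate_33,isolate_52))))) (23 taxa).
The first is nested inside the second, so isolate_21 shares a more recent common ancestor with isolate_47.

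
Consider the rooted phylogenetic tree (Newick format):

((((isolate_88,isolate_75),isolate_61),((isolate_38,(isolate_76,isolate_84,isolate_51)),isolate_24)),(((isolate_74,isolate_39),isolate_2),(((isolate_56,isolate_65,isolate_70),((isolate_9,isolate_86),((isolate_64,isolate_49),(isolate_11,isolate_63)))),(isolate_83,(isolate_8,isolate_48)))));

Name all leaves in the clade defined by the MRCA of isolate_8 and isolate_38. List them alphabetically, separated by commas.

Tracing isolate_8: it sits inside (isolate_8,isolate_48).
Tracing isolate_38: it sits inside (isolate_38,(isolate_76,isolate_84,isolate_51)).
The smallest clade enclosing both is the whole tree (their MRCA is the root), so the answer is all 23 tips in alphabetical order.

isolate_11, isolate_2, isolate_24, isolate_38, isolate_39, isolate_48, isolate_49, isolate_51, isolate_56, isolate_61, isolate_63, isolate_64, isolate_65, isolate_70, isolate_74, isolate_75, isolate_76, isolate_8, isolate_83, isolate_84, isolate_86, isolate_88, isolate_9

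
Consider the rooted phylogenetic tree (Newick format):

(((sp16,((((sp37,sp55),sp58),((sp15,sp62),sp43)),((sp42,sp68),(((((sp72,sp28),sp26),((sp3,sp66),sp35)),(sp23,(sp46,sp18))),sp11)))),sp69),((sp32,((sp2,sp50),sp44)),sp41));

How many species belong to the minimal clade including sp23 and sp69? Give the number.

The MRCA of sp23 and sp69 is the node subtending ((sp16,((((sp37,sp55),sp58),((sp15,sp62),sp43)),((sp42,sp68),(((((sp72,sp28),sp26),((sp3,sp66),sp35)),(sp23,(sp46,sp18))),sp11)))),sp69).
That clade contains 20 terminal taxa: sp11, sp15, sp16, sp18, sp23, sp26, sp28, sp3, sp35, sp37, sp42, sp43, sp46, sp55, sp58, sp62, sp66, sp68, sp69, sp72.

20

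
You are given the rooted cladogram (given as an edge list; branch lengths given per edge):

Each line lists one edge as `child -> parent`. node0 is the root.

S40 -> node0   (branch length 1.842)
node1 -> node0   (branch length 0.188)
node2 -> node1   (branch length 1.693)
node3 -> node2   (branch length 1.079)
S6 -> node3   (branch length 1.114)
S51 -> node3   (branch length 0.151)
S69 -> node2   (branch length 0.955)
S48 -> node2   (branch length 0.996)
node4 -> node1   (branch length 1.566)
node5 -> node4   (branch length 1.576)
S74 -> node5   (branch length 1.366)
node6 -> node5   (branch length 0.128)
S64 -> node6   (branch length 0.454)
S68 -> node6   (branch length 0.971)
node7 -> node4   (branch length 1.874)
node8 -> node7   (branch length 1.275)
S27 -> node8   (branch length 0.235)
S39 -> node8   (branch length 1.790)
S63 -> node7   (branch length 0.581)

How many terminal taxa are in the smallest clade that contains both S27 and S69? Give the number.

10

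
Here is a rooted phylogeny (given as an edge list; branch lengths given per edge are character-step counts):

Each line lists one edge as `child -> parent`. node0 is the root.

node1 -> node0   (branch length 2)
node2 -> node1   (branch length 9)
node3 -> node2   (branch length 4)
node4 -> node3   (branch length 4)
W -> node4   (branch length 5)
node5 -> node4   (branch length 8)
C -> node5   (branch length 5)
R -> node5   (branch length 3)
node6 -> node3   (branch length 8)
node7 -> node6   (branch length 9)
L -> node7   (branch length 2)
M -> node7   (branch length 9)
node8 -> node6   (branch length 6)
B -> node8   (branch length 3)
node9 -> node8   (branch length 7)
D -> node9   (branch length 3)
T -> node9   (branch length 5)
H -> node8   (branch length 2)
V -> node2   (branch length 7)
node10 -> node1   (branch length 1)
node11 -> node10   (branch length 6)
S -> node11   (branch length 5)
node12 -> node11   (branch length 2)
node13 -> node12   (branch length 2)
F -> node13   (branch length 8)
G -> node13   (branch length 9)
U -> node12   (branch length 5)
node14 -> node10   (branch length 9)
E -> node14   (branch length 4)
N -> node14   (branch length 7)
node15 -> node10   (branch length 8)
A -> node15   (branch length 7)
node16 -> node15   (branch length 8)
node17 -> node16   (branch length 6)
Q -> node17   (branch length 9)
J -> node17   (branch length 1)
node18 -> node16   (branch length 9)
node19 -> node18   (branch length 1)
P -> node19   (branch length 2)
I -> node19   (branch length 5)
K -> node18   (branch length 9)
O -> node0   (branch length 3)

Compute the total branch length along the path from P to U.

The path runs P → … → MRCA → … → U; the MRCA is the node subtending ((S,((F,G),U)),(E,N),(A,((Q,J),((P,I),K)))).
Branch lengths along that path: 2 + 1 + 9 + 8 + 8 + 6 + 2 + 5 = 41.

41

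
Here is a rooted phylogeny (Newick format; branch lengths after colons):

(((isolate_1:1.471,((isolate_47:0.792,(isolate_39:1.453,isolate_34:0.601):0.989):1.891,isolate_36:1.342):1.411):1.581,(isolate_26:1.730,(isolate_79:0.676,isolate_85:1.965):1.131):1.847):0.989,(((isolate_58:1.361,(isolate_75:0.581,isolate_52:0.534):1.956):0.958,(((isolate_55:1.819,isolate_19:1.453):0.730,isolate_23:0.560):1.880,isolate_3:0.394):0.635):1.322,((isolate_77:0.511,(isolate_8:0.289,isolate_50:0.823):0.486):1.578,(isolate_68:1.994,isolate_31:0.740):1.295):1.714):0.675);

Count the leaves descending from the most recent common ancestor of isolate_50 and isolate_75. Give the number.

The MRCA of isolate_50 and isolate_75 is the node subtending (((isolate_58,(isolate_75,isolate_52)),(((isolate_55,isolate_19),isolate_23),isolate_3)),((isolate_77,(isolate_8,isolate_50)),(isolate_68,isolate_31))).
That clade contains 12 terminal taxa: isolate_19, isolate_23, isolate_3, isolate_31, isolate_50, isolate_52, isolate_55, isolate_58, isolate_68, isolate_75, isolate_77, isolate_8.

12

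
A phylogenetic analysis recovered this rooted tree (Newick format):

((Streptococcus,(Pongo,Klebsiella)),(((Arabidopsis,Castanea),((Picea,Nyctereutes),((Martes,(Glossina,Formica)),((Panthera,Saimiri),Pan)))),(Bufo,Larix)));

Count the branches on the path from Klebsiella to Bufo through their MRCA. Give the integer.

6

The MRCA of Klebsiella and Bufo is the root of the tree.
From Klebsiella up to that node: 3 branches. From Bufo up to the same node: 3 branches. Total: 3 + 3 = 6.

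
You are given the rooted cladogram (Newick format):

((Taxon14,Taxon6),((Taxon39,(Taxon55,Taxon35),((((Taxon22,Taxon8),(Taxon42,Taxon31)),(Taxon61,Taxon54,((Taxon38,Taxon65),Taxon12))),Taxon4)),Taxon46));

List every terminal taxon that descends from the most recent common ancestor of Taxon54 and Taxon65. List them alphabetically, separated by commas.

Tracing Taxon54: it sits inside (Taxon61,Taxon54,((Taxon38,Taxon65),Taxon12)).
Tracing Taxon65: it sits inside (Taxon38,Taxon65).
The smallest clade enclosing both is (Taxon61,Taxon54,((Taxon38,Taxon65),Taxon12)); the answer is its 5 terminal taxa in alphabetical order.

Taxon12, Taxon38, Taxon54, Taxon61, Taxon65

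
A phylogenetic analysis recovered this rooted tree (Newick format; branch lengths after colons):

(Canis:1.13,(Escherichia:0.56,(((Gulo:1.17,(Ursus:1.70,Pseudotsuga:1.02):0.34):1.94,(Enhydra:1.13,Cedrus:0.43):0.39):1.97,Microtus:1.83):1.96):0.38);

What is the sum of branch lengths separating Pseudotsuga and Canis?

8.74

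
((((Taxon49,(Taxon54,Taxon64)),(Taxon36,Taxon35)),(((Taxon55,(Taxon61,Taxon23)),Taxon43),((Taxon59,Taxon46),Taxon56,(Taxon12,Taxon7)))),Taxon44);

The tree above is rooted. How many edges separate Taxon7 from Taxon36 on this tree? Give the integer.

The MRCA of Taxon7 and Taxon36 is the node subtending (((Taxon49,(Taxon54,Taxon64)),(Taxon36,Taxon35)),(((Taxon55,(Taxon61,Taxon23)),Taxon43),((Taxon59,Taxon46),Taxon56,(Taxon12,Taxon7)))).
From Taxon7 up to that node: 4 branches. From Taxon36 up to the same node: 3 branches. Total: 4 + 3 = 7.

7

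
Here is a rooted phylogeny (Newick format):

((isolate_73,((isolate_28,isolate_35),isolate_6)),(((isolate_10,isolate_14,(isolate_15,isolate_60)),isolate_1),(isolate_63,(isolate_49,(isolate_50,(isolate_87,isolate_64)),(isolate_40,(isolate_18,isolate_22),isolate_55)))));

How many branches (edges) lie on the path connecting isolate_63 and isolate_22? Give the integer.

5

The MRCA of isolate_63 and isolate_22 is the node subtending (isolate_63,(isolate_49,(isolate_50,(isolate_87,isolate_64)),(isolate_40,(isolate_18,isolate_22),isolate_55))).
From isolate_63 up to that node: 1 branch. From isolate_22 up to the same node: 4 branches. Total: 1 + 4 = 5.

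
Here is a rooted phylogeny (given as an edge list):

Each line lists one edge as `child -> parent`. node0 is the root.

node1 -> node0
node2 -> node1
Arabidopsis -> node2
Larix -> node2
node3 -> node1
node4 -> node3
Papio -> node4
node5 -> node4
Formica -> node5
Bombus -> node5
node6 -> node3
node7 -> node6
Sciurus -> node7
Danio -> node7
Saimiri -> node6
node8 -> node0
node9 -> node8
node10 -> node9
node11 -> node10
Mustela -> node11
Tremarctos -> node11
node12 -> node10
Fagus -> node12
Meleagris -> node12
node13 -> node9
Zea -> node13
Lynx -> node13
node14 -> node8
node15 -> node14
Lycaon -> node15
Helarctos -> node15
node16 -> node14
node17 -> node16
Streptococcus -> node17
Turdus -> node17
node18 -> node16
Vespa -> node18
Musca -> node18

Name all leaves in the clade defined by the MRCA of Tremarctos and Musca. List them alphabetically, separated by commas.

Fagus, Helarctos, Lycaon, Lynx, Meleagris, Musca, Mustela, Streptococcus, Tremarctos, Turdus, Vespa, Zea

Tracing Tremarctos: it sits inside (Mustela,Tremarctos).
Tracing Musca: it sits inside (Vespa,Musca).
The smallest clade enclosing both is ((((Mustela,Tremarctos),(Fagus,Meleagris)),(Zea,Lynx)),((Lycaon,Helarctos),((Streptococcus,Turdus),(Vespa,Musca)))); the answer is its 12 terminal taxa in alphabetical order.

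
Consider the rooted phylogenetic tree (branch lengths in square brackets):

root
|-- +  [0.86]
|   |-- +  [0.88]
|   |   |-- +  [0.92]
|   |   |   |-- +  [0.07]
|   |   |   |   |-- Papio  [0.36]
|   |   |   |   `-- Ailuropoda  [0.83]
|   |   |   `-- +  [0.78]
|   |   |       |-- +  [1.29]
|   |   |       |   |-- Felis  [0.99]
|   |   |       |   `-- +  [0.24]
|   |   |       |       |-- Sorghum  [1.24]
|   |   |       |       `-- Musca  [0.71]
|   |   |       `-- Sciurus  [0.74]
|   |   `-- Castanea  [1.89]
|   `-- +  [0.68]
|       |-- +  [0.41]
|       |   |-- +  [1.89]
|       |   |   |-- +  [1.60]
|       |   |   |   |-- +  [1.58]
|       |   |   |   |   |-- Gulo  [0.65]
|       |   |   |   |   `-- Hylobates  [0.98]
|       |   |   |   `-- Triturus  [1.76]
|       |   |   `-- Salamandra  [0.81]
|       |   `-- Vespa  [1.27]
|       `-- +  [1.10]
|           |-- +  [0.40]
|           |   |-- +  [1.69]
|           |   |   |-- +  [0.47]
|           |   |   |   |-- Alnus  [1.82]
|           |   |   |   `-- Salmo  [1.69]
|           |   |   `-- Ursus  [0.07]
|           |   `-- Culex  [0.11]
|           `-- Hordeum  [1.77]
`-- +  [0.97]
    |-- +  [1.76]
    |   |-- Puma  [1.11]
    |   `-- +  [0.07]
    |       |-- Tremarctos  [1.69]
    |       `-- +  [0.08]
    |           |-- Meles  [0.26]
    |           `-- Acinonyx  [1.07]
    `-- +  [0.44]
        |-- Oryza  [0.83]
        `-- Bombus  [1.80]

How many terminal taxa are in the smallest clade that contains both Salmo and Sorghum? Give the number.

17

The MRCA of Salmo and Sorghum is the node subtending ((((Papio,Ailuropoda),((Felis,(Sorghum,Musca)),Sciurus)),Castanea),(((((Gulo,Hylobates),Triturus),Salamandra),Vespa),((((Alnus,Salmo),Ursus),Culex),Hordeum))).
That clade contains 17 terminal taxa: Ailuropoda, Alnus, Castanea, Culex, Felis, Gulo, Hordeum, Hylobates, Musca, Papio, Salamandra, Salmo, Sciurus, Sorghum, Triturus, Ursus, Vespa.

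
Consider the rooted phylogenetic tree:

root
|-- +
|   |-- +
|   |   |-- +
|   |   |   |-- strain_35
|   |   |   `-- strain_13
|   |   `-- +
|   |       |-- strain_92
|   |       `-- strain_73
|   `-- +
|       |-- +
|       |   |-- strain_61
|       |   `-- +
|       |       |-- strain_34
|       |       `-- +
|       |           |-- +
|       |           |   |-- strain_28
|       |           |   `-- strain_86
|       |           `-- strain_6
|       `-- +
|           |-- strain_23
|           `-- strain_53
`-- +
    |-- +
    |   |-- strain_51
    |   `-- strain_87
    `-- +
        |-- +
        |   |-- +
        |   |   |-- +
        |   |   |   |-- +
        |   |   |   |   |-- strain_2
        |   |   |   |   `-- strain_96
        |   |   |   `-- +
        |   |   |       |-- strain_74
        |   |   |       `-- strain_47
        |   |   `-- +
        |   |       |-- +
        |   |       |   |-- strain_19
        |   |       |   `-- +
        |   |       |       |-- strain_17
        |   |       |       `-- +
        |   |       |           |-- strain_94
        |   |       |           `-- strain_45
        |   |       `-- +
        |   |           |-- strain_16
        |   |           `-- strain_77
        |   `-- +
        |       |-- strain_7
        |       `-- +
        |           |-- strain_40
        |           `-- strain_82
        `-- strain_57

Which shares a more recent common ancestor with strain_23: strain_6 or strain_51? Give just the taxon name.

strain_6

The MRCA of strain_23 and strain_6 subtends ((strain_61,(strain_34,((strain_28,strain_86),strain_6))),(strain_23,strain_53)) (7 taxa).
The MRCA of strain_23 and strain_51 is the root, subtending the entire tree (27 taxa).
The first is nested inside the second, so strain_23 shares a more recent common ancestor with strain_6.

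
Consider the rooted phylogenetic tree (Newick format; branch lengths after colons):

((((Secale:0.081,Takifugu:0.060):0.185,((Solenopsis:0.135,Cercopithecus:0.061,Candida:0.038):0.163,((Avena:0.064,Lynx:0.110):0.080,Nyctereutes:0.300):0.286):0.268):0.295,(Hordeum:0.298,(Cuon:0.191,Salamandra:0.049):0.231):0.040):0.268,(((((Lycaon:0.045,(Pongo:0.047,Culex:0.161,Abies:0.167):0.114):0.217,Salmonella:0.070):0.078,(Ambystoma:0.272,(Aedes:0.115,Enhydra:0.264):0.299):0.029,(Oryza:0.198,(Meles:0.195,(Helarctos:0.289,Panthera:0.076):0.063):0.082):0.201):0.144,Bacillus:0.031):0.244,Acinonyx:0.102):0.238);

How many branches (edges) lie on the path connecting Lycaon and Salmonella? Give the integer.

3

The MRCA of Lycaon and Salmonella is the node subtending ((Lycaon,(Pongo,Culex,Abies)),Salmonella).
From Lycaon up to that node: 2 branches. From Salmonella up to the same node: 1 branch. Total: 2 + 1 = 3.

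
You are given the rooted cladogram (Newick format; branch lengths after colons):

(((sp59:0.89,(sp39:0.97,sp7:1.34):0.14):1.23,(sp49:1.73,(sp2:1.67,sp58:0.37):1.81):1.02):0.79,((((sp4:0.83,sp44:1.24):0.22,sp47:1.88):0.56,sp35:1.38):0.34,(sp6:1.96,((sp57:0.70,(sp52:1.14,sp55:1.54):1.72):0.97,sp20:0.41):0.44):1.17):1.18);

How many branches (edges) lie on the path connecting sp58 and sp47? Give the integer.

8

The MRCA of sp58 and sp47 is the root of the tree.
From sp58 up to that node: 4 branches. From sp47 up to the same node: 4 branches. Total: 4 + 4 = 8.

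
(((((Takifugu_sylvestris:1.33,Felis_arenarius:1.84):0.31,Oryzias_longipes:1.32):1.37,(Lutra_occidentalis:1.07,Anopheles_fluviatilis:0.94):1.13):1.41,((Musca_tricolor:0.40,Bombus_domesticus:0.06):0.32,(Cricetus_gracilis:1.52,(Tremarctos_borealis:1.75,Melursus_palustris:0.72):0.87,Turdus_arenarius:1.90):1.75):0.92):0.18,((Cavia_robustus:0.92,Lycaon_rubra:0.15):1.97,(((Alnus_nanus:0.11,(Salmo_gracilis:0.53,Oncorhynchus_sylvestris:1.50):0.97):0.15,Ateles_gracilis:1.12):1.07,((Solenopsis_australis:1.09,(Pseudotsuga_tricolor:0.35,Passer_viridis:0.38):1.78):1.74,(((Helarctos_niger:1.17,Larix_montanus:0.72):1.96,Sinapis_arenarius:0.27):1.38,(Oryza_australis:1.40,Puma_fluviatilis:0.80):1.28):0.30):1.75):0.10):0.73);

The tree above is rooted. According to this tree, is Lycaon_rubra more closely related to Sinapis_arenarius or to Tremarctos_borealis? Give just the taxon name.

Sinapis_arenarius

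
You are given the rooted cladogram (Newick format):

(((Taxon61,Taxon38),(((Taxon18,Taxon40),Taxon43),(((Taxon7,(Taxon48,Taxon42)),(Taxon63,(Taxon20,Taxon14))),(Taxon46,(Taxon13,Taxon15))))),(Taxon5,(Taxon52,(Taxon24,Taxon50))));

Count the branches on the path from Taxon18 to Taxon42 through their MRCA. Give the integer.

8

The MRCA of Taxon18 and Taxon42 is the node subtending (((Taxon18,Taxon40),Taxon43),(((Taxon7,(Taxon48,Taxon42)),(Taxon63,(Taxon20,Taxon14))),(Taxon46,(Taxon13,Taxon15)))).
From Taxon18 up to that node: 3 branches. From Taxon42 up to the same node: 5 branches. Total: 3 + 5 = 8.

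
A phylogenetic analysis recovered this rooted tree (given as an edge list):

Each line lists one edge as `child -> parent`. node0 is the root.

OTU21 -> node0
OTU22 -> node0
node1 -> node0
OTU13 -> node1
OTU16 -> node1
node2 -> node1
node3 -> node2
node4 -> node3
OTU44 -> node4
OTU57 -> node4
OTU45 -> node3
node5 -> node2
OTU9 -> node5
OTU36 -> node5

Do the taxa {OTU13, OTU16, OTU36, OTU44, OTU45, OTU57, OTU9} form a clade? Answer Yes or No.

The most recent common ancestor of these taxa subtends (OTU13,OTU16,(((OTU44,OTU57),OTU45),(OTU9,OTU36))).
That clade has exactly 7 tips — every listed taxon and nothing else — so the group is monophyletic.

Yes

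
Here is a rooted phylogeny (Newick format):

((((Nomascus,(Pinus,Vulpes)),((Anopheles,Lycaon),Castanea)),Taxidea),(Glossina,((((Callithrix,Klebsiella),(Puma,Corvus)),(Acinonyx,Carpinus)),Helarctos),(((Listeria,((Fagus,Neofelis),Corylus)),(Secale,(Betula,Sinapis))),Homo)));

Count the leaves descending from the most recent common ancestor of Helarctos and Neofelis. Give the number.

The MRCA of Helarctos and Neofelis is the node subtending (Glossina,((((Callithrix,Klebsiella),(Puma,Corvus)),(Acinonyx,Carpinus)),Helarctos),(((Listeria,((Fagus,Neofelis),Corylus)),(Secale,(Betula,Sinapis))),Homo)).
That clade contains 16 terminal taxa: Acinonyx, Betula, Callithrix, Carpinus, Corvus, Corylus, Fagus, Glossina, Helarctos, Homo, Klebsiella, Listeria, Neofelis, Puma, Secale, Sinapis.

16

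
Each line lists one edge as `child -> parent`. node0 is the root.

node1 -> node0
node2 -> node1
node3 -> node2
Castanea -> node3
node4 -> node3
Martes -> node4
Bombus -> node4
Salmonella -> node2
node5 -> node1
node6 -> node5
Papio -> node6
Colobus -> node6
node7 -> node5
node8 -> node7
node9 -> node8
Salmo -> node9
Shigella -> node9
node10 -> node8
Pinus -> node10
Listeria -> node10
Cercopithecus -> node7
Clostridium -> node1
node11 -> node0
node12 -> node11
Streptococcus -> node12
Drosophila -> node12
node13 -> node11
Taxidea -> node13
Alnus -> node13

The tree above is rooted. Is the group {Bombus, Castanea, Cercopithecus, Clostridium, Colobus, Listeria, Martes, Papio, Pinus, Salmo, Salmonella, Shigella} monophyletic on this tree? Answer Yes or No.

The most recent common ancestor of these taxa subtends (((Castanea,(Martes,Bombus)),Salmonella),((Papio,Colobus),(((Salmo,Shigella),(Pinus,Listeria)),Cercopithecus)),Clostridium).
That clade has exactly 12 tips — every listed taxon and nothing else — so the group is monophyletic.

Yes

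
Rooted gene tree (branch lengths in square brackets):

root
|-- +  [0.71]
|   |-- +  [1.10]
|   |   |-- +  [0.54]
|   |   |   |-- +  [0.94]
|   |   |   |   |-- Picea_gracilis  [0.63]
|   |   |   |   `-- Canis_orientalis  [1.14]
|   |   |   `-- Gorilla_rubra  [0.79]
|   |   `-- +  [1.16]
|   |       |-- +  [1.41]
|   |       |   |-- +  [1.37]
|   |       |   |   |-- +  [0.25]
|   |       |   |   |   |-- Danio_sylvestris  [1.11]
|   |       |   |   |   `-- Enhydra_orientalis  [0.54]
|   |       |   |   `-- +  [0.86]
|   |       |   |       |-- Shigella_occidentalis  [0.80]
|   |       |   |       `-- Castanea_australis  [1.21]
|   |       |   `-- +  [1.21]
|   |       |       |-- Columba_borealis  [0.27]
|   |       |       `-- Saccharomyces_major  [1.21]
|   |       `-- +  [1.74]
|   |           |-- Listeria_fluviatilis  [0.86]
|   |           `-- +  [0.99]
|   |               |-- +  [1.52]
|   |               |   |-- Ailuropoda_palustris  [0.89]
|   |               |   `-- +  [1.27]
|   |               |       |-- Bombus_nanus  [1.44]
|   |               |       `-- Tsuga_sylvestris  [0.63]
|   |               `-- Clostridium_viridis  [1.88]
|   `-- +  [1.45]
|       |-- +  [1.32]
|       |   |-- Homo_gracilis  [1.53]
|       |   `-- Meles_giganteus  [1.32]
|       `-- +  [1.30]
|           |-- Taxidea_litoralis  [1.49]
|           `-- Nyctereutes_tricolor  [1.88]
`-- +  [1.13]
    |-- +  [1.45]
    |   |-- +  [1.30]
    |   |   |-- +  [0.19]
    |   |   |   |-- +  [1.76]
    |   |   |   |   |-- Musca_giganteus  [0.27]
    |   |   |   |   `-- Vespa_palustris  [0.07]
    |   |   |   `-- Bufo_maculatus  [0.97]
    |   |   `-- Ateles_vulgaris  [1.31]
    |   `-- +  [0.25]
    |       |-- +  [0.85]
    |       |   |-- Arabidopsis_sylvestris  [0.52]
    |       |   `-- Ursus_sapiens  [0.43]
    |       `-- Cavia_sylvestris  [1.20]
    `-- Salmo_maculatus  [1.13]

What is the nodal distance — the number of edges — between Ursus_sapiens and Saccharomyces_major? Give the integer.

11

The MRCA of Ursus_sapiens and Saccharomyces_major is the root of the tree.
From Ursus_sapiens up to that node: 5 branches. From Saccharomyces_major up to the same node: 6 branches. Total: 5 + 6 = 11.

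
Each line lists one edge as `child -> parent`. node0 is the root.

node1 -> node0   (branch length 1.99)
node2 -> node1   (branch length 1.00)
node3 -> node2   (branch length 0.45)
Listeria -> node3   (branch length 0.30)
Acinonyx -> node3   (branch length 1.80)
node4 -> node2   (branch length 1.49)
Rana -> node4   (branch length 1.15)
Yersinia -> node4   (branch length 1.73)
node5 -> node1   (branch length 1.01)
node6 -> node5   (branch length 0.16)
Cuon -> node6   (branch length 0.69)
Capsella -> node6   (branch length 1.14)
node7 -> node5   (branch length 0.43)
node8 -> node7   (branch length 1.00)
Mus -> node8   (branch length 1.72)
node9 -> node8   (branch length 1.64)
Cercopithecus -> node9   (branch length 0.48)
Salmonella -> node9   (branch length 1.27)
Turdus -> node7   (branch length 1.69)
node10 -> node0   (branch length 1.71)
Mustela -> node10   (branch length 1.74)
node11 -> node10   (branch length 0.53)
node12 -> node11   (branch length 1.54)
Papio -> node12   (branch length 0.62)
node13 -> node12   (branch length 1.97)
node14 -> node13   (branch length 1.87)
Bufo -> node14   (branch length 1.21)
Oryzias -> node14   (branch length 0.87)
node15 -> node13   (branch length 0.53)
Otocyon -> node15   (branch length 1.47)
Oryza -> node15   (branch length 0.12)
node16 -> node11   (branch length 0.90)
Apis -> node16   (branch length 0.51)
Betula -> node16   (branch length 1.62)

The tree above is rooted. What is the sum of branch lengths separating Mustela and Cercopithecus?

10.00

The path runs Mustela → … → MRCA → … → Cercopithecus; the MRCA is the root of the tree.
Branch lengths along that path: 1.74 + 1.71 + 1.99 + 1.01 + 0.43 + 1.00 + 1.64 + 0.48 = 10.00.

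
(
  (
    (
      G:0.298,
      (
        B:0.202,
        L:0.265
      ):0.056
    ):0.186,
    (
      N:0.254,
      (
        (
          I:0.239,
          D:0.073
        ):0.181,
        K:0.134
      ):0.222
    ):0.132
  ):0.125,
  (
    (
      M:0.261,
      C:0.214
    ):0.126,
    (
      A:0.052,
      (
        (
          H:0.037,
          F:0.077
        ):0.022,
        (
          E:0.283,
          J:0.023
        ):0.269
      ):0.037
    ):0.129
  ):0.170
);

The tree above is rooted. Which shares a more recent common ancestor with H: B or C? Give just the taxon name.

C

The MRCA of H and C subtends ((M,C),(A,((H,F),(E,J)))) (7 taxa).
The MRCA of H and B is the root, subtending the entire tree (14 taxa).
The first is nested inside the second, so H shares a more recent common ancestor with C.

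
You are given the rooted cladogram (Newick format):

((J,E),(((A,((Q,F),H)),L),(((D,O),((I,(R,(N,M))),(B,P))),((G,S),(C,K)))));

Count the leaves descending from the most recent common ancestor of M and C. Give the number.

The MRCA of M and C is the node subtending (((D,O),((I,(R,(N,M))),(B,P))),((G,S),(C,K))).
That clade contains 12 terminal taxa: B, C, D, G, I, K, M, N, O, P, R, S.

12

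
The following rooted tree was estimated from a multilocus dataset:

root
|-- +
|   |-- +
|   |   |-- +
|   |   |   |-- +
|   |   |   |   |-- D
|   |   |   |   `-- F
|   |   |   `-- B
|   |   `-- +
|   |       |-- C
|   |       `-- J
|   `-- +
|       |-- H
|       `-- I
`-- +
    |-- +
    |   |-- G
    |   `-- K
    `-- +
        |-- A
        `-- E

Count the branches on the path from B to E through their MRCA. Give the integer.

7

The MRCA of B and E is the root of the tree.
From B up to that node: 4 branches. From E up to the same node: 3 branches. Total: 4 + 3 = 7.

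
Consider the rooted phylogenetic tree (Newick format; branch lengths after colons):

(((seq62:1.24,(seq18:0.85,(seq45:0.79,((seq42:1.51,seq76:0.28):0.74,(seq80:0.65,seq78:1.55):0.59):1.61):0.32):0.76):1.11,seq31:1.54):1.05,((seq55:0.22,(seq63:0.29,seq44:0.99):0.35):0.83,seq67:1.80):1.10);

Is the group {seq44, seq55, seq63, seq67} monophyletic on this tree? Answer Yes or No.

Yes

The most recent common ancestor of these taxa subtends ((seq55,(seq63,seq44)),seq67).
That clade has exactly 4 tips — every listed taxon and nothing else — so the group is monophyletic.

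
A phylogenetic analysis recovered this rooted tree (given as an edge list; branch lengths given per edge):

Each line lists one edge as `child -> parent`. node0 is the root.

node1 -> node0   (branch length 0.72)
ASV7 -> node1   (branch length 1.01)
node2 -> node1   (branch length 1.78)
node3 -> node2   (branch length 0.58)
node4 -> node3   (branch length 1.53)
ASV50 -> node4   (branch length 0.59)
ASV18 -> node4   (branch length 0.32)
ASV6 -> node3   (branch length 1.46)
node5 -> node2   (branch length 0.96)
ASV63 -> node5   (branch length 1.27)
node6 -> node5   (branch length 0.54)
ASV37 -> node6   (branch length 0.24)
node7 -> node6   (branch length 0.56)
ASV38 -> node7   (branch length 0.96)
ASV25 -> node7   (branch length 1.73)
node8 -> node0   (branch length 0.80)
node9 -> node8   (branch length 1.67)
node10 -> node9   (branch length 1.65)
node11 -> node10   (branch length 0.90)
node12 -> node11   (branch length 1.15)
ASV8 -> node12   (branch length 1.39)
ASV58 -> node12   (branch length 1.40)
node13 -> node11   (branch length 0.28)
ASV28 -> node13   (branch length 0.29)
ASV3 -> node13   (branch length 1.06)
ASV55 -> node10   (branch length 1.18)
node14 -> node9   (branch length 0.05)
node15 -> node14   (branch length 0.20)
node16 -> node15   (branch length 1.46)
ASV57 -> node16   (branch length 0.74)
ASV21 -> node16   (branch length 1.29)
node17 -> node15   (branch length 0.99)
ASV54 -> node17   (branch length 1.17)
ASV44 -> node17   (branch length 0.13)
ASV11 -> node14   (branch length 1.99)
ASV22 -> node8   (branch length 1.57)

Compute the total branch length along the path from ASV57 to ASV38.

10.44

The path runs ASV57 → … → MRCA → … → ASV38; the MRCA is the root of the tree.
Branch lengths along that path: 0.74 + 1.46 + 0.20 + 0.05 + 1.67 + 0.80 + 0.72 + 1.78 + 0.96 + 0.54 + 0.56 + 0.96 = 10.44.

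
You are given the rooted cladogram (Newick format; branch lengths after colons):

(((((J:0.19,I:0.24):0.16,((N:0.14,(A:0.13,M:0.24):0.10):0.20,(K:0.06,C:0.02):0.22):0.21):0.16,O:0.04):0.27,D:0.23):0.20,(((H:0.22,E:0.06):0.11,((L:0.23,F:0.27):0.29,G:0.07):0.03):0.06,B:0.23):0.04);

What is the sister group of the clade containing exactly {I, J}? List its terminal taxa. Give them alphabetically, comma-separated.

A, C, K, M, N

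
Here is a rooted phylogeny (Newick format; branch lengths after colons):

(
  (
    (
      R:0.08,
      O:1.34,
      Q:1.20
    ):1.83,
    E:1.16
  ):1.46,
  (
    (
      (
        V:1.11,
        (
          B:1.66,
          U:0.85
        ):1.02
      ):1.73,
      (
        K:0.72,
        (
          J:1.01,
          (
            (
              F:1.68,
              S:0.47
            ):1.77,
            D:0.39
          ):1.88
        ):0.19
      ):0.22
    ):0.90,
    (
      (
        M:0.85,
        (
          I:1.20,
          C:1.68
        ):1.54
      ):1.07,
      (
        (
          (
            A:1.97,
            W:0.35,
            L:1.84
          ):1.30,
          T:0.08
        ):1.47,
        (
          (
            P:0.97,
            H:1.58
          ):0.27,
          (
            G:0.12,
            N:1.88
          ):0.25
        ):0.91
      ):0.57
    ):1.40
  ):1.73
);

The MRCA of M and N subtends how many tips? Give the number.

The MRCA of M and N is the node subtending ((M,(I,C)),(((A,W,L),T),((P,H),(G,N)))).
That clade contains 11 terminal taxa: A, C, G, H, I, L, M, N, P, T, W.

11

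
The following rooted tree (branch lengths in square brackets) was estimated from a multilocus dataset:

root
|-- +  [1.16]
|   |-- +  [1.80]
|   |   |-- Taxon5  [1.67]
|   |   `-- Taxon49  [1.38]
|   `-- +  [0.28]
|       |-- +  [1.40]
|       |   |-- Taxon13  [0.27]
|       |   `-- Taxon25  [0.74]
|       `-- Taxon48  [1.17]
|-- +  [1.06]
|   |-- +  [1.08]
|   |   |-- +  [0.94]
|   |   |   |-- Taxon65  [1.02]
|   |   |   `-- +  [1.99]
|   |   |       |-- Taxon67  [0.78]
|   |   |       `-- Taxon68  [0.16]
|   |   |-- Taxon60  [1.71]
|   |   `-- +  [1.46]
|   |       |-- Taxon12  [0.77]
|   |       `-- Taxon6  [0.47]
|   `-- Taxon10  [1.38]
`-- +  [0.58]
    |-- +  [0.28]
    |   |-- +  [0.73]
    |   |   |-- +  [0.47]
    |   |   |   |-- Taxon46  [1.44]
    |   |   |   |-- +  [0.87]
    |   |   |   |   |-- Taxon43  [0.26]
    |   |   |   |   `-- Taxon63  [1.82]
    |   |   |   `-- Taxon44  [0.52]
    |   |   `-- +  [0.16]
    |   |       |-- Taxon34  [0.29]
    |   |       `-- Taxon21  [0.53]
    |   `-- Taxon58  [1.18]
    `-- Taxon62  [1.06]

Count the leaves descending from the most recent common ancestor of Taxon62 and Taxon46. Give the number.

8

The MRCA of Taxon62 and Taxon46 is the node subtending ((((Taxon46,(Taxon43,Taxon63),Taxon44),(Taxon34,Taxon21)),Taxon58),Taxon62).
That clade contains 8 terminal taxa: Taxon21, Taxon34, Taxon43, Taxon44, Taxon46, Taxon58, Taxon62, Taxon63.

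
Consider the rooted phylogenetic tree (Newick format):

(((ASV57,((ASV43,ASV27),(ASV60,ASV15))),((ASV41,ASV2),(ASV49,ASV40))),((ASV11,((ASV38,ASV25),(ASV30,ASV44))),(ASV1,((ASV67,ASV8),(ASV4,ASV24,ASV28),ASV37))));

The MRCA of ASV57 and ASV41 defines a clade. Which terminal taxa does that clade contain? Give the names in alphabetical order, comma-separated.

ASV15, ASV2, ASV27, ASV40, ASV41, ASV43, ASV49, ASV57, ASV60

Tracing ASV57: it sits inside (ASV57,((ASV43,ASV27),(ASV60,ASV15))).
Tracing ASV41: it sits inside (ASV41,ASV2).
The smallest clade enclosing both is ((ASV57,((ASV43,ASV27),(ASV60,ASV15))),((ASV41,ASV2),(ASV49,ASV40))); the answer is its 9 terminal taxa in alphabetical order.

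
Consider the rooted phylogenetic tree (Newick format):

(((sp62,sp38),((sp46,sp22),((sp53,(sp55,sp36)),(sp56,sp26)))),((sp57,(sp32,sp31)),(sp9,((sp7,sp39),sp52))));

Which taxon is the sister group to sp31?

sp32

sp31 attaches to the tree at the node subtending (sp32,sp31).
The other lineage descending from that same node — the sister group — is the single tip sp32.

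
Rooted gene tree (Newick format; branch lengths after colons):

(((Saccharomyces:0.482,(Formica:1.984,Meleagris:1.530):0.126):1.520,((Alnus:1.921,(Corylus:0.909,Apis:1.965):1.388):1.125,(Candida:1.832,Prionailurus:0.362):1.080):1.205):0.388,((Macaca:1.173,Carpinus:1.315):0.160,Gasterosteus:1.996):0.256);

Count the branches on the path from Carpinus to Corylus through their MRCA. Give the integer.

The MRCA of Carpinus and Corylus is the root of the tree.
From Carpinus up to that node: 3 branches. From Corylus up to the same node: 5 branches. Total: 3 + 5 = 8.

8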